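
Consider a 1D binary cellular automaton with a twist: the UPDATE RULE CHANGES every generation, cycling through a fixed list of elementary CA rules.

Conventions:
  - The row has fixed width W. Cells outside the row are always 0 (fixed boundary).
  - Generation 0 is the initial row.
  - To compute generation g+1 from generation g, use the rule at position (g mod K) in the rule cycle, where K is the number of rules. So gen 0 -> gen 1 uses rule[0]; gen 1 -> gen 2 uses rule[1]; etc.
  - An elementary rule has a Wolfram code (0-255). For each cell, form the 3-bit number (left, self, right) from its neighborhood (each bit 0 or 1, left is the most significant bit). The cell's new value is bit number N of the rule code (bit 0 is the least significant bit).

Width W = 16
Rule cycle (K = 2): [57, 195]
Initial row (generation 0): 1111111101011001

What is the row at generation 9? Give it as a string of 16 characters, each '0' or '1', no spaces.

Gen 0: 1111111101011001
Gen 1 (rule 57): 1000000010110100
Gen 2 (rule 195): 0011111100010001
Gen 3 (rule 57): 1010000011001100
Gen 4 (rule 195): 0000111101010101
Gen 5 (rule 57): 1110100010101010
Gen 6 (rule 195): 0110001100000000
Gen 7 (rule 57): 0101101011111111
Gen 8 (rule 195): 1000100001111111
Gen 9 (rule 57): 0110011101000000

Answer: 0110011101000000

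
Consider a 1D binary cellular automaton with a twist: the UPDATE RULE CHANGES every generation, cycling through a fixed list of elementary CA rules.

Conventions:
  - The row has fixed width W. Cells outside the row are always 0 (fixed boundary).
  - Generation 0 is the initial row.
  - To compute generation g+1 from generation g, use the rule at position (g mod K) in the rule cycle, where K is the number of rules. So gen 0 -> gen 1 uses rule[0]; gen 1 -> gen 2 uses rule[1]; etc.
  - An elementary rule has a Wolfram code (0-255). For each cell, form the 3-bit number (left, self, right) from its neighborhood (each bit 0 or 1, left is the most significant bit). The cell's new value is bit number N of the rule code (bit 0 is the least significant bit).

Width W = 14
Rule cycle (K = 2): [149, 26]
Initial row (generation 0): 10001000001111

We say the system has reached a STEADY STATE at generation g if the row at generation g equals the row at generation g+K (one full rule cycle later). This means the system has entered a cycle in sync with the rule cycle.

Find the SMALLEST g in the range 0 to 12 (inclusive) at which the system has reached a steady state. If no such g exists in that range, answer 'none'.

Gen 0: 10001000001111
Gen 1 (rule 149): 11101111100110
Gen 2 (rule 26): 10001000011101
Gen 3 (rule 149): 11101111001001
Gen 4 (rule 26): 10001000110110
Gen 5 (rule 149): 11101110000001
Gen 6 (rule 26): 10001001000010
Gen 7 (rule 149): 11101101111011
Gen 8 (rule 26): 10001001000010
Gen 9 (rule 149): 11101101111011
Gen 10 (rule 26): 10001001000010
Gen 11 (rule 149): 11101101111011
Gen 12 (rule 26): 10001001000010
Gen 13 (rule 149): 11101101111011
Gen 14 (rule 26): 10001001000010

Answer: 6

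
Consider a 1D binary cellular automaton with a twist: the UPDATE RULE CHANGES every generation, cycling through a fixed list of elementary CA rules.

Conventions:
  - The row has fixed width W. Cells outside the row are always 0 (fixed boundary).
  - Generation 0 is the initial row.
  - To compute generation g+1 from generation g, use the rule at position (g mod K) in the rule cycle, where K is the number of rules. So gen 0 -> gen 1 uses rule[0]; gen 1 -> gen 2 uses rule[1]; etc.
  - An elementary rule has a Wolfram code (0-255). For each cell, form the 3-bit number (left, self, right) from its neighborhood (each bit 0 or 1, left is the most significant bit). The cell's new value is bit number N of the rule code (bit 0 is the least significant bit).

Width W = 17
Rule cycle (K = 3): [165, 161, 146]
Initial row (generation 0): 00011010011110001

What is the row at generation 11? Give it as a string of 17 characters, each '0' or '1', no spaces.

Gen 0: 00011010011110001
Gen 1 (rule 165): 11000110001100101
Gen 2 (rule 161): 00010000100000010
Gen 3 (rule 146): 00101001010000101
Gen 4 (rule 165): 10111001110110111
Gen 5 (rule 161): 01010000101001010
Gen 6 (rule 146): 10001001000110001
Gen 7 (rule 165): 10101001010000101
Gen 8 (rule 161): 01010000100110010
Gen 9 (rule 146): 10001001011001101
Gen 10 (rule 165): 10101001100000011
Gen 11 (rule 161): 01010000001111000

Answer: 01010000001111000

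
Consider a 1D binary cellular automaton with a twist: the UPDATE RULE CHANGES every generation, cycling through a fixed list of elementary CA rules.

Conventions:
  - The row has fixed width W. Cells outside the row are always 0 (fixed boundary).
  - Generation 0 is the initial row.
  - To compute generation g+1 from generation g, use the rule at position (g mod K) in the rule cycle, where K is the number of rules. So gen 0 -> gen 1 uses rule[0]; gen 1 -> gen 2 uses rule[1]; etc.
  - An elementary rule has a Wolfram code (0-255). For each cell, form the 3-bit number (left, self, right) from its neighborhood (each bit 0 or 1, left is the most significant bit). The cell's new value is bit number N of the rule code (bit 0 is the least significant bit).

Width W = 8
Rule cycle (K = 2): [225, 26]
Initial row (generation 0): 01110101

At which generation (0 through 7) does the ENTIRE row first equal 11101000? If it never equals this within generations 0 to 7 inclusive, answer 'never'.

Answer: never

Derivation:
Gen 0: 01110101
Gen 1 (rule 225): 00111010
Gen 2 (rule 26): 01100001
Gen 3 (rule 225): 00101100
Gen 4 (rule 26): 01001010
Gen 5 (rule 225): 00000100
Gen 6 (rule 26): 00001010
Gen 7 (rule 225): 11100100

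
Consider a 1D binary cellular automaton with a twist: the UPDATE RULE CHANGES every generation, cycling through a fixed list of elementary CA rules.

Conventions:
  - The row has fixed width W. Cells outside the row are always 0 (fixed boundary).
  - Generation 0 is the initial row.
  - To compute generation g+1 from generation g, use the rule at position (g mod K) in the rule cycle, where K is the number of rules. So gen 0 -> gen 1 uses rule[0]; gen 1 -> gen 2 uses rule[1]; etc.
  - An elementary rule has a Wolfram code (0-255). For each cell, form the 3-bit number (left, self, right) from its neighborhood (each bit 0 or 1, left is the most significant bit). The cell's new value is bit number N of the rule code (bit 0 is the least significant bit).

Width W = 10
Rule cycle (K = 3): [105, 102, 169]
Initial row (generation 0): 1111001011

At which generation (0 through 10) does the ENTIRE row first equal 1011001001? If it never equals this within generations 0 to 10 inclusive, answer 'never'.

Answer: 2

Derivation:
Gen 0: 1111001011
Gen 1 (rule 105): 1001000111
Gen 2 (rule 102): 1011001001
Gen 3 (rule 169): 0110000000
Gen 4 (rule 105): 0110111111
Gen 5 (rule 102): 1011000001
Gen 6 (rule 169): 0110011100
Gen 7 (rule 105): 0110010101
Gen 8 (rule 102): 1010111111
Gen 9 (rule 169): 0101111110
Gen 10 (rule 105): 0011000010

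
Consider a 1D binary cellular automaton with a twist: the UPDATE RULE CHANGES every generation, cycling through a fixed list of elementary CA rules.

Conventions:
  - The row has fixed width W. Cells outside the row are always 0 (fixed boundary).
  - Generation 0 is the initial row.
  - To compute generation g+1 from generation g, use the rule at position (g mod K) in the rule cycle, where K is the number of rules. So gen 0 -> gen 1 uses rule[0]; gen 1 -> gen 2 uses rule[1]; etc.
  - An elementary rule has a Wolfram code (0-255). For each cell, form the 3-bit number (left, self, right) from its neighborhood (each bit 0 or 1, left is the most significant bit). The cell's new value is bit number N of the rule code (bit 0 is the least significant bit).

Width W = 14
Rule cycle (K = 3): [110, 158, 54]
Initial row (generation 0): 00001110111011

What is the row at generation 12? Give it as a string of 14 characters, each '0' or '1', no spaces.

Gen 0: 00001110111011
Gen 1 (rule 110): 00011011101111
Gen 2 (rule 158): 00110011001110
Gen 3 (rule 54): 01001100110001
Gen 4 (rule 110): 11011101110011
Gen 5 (rule 158): 10011001101110
Gen 6 (rule 54): 11100110010001
Gen 7 (rule 110): 10101110110011
Gen 8 (rule 158): 10101100101110
Gen 9 (rule 54): 11110011110001
Gen 10 (rule 110): 10010110010011
Gen 11 (rule 158): 11110101111110
Gen 12 (rule 54): 00001110000001

Answer: 00001110000001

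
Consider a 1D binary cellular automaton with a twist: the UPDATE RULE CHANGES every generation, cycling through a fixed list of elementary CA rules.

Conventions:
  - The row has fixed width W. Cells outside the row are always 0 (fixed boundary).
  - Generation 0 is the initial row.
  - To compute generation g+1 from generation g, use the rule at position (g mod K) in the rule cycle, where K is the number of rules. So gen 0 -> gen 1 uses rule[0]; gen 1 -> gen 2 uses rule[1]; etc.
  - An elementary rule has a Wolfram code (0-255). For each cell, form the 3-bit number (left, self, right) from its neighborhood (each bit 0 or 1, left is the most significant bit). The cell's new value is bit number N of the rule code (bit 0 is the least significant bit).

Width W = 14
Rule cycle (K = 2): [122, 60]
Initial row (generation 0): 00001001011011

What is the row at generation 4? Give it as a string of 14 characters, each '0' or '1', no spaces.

Gen 0: 00001001011011
Gen 1 (rule 122): 00010110111111
Gen 2 (rule 60): 00011101100000
Gen 3 (rule 122): 00110111110000
Gen 4 (rule 60): 00101100001000

Answer: 00101100001000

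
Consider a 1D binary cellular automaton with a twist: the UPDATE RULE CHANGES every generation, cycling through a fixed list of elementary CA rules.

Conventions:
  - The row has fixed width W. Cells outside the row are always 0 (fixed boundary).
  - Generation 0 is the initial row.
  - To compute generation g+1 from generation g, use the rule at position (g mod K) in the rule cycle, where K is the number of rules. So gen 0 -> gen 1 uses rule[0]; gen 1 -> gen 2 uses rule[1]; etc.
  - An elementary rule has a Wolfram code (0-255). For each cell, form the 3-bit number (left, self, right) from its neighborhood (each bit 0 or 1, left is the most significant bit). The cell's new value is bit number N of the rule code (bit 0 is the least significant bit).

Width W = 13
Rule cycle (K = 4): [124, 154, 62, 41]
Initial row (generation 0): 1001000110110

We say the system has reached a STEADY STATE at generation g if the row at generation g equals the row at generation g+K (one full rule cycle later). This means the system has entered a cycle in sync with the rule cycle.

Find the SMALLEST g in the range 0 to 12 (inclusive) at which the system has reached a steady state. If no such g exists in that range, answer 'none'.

Answer: none

Derivation:
Gen 0: 1001000110110
Gen 1 (rule 124): 1101100111111
Gen 2 (rule 154): 1001011111110
Gen 3 (rule 62): 1111110000001
Gen 4 (rule 41): 1000000111100
Gen 5 (rule 124): 1100000100110
Gen 6 (rule 154): 1010001011101
Gen 7 (rule 62): 1111011110011
Gen 8 (rule 41): 1000110000010
Gen 9 (rule 124): 1100111000011
Gen 10 (rule 154): 1011110100110
Gen 11 (rule 62): 1110001111101
Gen 12 (rule 41): 1000101000010
Gen 13 (rule 124): 1100111100011
Gen 14 (rule 154): 1011111010110
Gen 15 (rule 62): 1110000111101
Gen 16 (rule 41): 1000110100010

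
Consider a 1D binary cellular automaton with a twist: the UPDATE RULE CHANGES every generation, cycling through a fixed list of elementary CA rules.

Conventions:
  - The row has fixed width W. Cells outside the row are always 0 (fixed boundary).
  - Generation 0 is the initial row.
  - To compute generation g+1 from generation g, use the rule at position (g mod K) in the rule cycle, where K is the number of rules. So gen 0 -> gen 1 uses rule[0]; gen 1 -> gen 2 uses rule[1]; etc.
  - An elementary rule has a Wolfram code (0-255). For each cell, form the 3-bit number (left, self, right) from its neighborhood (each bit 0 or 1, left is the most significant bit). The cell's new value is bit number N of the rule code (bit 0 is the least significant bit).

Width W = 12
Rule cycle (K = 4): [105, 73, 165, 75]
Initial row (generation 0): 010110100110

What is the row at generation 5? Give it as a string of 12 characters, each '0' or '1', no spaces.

Answer: 010111000111

Derivation:
Gen 0: 010110100110
Gen 1 (rule 105): 001111000110
Gen 2 (rule 73): 101001010110
Gen 3 (rule 165): 111001111000
Gen 4 (rule 75): 101011001011
Gen 5 (rule 105): 010111000111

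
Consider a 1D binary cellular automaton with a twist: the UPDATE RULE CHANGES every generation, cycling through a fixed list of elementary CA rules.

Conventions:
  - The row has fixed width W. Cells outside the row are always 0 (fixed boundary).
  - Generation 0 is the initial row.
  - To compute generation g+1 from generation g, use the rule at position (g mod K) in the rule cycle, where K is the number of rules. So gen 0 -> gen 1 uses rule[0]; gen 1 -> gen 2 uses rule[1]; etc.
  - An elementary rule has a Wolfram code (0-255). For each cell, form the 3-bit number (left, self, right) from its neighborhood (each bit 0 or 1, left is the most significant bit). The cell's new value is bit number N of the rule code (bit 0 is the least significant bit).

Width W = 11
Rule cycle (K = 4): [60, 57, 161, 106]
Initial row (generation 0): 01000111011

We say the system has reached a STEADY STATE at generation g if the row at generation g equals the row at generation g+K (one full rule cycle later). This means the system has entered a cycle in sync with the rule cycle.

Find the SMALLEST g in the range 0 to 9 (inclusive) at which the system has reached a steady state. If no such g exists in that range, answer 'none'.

Gen 0: 01000111011
Gen 1 (rule 60): 01100100110
Gen 2 (rule 57): 01010010101
Gen 3 (rule 161): 00100001010
Gen 4 (rule 106): 01000010100
Gen 5 (rule 60): 01100011110
Gen 6 (rule 57): 01011010001
Gen 7 (rule 161): 00100100100
Gen 8 (rule 106): 01001001000
Gen 9 (rule 60): 01101101100
Gen 10 (rule 57): 01011011011
Gen 11 (rule 161): 00100100100
Gen 12 (rule 106): 01001001000
Gen 13 (rule 60): 01101101100

Answer: 7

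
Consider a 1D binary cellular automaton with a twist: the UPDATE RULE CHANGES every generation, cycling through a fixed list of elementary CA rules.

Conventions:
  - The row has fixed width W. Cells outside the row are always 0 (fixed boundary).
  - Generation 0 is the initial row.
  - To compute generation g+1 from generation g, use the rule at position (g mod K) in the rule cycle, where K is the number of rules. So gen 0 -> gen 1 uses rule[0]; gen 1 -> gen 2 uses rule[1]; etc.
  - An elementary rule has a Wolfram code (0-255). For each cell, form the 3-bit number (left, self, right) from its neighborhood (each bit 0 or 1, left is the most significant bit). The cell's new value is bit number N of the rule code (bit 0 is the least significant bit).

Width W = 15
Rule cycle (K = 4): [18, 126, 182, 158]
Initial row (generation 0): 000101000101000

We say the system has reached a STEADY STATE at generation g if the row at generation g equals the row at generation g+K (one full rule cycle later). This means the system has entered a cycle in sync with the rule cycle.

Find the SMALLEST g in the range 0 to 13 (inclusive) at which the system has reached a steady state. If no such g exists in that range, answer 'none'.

Answer: none

Derivation:
Gen 0: 000101000101000
Gen 1 (rule 18): 001000101000100
Gen 2 (rule 126): 011101111101110
Gen 3 (rule 182): 101010111010101
Gen 4 (rule 158): 101010110010101
Gen 5 (rule 18): 000000001100000
Gen 6 (rule 126): 000000011110000
Gen 7 (rule 182): 000000101101000
Gen 8 (rule 158): 000001101001100
Gen 9 (rule 18): 000010000110010
Gen 10 (rule 126): 000111001111111
Gen 11 (rule 182): 001010110111110
Gen 12 (rule 158): 011010100111101
Gen 13 (rule 18): 100000011000000
Gen 14 (rule 126): 110000111100000
Gen 15 (rule 182): 001001011010000
Gen 16 (rule 158): 011111010011000
Gen 17 (rule 18): 100000001100100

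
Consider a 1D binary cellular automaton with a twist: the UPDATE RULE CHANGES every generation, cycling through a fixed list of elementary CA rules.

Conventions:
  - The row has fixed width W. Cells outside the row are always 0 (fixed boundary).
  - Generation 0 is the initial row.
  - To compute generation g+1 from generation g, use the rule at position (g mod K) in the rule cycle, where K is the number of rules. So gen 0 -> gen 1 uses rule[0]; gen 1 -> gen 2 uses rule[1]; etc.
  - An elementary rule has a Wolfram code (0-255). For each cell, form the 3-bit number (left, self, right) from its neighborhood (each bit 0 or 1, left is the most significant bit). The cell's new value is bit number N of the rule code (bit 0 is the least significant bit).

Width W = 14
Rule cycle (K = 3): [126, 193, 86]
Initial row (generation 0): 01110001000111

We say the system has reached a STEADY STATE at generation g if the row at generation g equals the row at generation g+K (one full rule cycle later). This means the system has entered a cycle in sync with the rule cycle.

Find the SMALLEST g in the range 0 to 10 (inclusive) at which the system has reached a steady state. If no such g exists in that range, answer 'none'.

Answer: none

Derivation:
Gen 0: 01110001000111
Gen 1 (rule 126): 11011011101101
Gen 2 (rule 193): 01001001100100
Gen 3 (rule 86): 11111110111110
Gen 4 (rule 126): 10000011100011
Gen 5 (rule 193): 00111001101001
Gen 6 (rule 86): 01001110101111
Gen 7 (rule 126): 11111011111001
Gen 8 (rule 193): 01111001111000
Gen 9 (rule 86): 10001110001100
Gen 10 (rule 126): 11011011011110
Gen 11 (rule 193): 01001001001110
Gen 12 (rule 86): 11111111110011
Gen 13 (rule 126): 10000000011111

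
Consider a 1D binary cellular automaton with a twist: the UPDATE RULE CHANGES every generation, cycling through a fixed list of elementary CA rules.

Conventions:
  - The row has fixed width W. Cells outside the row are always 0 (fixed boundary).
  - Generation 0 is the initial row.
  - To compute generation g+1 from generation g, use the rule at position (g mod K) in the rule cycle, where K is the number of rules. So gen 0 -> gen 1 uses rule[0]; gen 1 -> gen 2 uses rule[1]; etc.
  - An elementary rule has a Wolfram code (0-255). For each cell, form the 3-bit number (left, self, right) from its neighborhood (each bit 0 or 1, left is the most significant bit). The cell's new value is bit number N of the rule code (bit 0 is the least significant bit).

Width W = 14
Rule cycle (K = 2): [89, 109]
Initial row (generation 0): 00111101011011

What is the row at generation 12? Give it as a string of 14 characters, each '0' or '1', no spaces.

Answer: 01110101111111

Derivation:
Gen 0: 00111101011011
Gen 1 (rule 89): 10100100011011
Gen 2 (rule 109): 11100101011111
Gen 3 (rule 89): 10110000010001
Gen 4 (rule 109): 11110111010101
Gen 5 (rule 89): 10010101000000
Gen 6 (rule 109): 10011111011111
Gen 7 (rule 89): 01010001010001
Gen 8 (rule 109): 01110101110101
Gen 9 (rule 89): 01010001010000
Gen 10 (rule 109): 01110101110111
Gen 11 (rule 89): 01010001010101
Gen 12 (rule 109): 01110101111111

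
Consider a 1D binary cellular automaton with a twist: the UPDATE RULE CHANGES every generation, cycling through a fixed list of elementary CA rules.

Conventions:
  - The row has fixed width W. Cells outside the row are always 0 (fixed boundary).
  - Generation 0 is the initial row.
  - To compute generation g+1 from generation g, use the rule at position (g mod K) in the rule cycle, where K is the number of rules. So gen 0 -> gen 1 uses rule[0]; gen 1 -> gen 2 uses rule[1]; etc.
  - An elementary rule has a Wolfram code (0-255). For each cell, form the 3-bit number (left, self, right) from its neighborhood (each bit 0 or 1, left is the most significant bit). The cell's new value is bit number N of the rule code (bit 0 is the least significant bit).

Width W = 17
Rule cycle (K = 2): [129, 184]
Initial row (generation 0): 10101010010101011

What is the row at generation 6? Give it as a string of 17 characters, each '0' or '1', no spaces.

Gen 0: 10101010010101011
Gen 1 (rule 129): 00000000000000000
Gen 2 (rule 184): 00000000000000000
Gen 3 (rule 129): 11111111111111111
Gen 4 (rule 184): 11111111111111110
Gen 5 (rule 129): 01111111111111100
Gen 6 (rule 184): 01111111111111010

Answer: 01111111111111010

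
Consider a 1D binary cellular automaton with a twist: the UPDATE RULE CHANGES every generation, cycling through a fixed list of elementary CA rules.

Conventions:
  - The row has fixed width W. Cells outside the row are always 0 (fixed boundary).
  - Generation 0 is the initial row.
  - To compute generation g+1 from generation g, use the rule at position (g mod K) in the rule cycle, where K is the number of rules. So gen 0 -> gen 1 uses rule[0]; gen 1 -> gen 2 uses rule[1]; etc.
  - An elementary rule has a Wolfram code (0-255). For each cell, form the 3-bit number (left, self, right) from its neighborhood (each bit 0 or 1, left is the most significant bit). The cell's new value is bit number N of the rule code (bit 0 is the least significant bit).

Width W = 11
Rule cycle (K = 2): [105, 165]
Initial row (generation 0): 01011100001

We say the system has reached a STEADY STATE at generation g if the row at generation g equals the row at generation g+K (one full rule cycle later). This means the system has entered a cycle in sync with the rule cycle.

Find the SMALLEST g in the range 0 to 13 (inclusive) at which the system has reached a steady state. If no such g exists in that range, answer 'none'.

Gen 0: 01011100001
Gen 1 (rule 105): 00110101100
Gen 2 (rule 165): 10001110001
Gen 3 (rule 105): 00101010100
Gen 4 (rule 165): 10111111101
Gen 5 (rule 105): 01100000110
Gen 6 (rule 165): 00001110000
Gen 7 (rule 105): 11101010111
Gen 8 (rule 165): 01011111010
Gen 9 (rule 105): 00110001100
Gen 10 (rule 165): 10000100001
Gen 11 (rule 105): 00110001100
Gen 12 (rule 165): 10000100001
Gen 13 (rule 105): 00110001100
Gen 14 (rule 165): 10000100001
Gen 15 (rule 105): 00110001100

Answer: 9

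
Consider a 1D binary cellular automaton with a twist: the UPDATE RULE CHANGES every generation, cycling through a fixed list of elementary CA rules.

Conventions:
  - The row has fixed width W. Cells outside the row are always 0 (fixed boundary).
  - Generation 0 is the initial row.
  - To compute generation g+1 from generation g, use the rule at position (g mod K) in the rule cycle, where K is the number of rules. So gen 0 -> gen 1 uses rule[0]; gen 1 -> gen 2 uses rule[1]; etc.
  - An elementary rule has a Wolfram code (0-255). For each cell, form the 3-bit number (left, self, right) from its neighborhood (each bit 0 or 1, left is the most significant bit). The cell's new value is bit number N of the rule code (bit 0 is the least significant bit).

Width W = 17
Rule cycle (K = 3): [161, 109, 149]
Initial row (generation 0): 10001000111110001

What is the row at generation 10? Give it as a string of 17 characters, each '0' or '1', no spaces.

Answer: 00000011100011000

Derivation:
Gen 0: 10001000111110001
Gen 1 (rule 161): 00100010011100100
Gen 2 (rule 109): 10101010010100101
Gen 3 (rule 149): 10101011010110101
Gen 4 (rule 161): 01010100101001010
Gen 5 (rule 109): 01111100111001110
Gen 6 (rule 149): 00111010010100101
Gen 7 (rule 161): 10010100001000010
Gen 8 (rule 109): 10011101101011010
Gen 9 (rule 149): 11001000001000011
Gen 10 (rule 161): 00000011100011000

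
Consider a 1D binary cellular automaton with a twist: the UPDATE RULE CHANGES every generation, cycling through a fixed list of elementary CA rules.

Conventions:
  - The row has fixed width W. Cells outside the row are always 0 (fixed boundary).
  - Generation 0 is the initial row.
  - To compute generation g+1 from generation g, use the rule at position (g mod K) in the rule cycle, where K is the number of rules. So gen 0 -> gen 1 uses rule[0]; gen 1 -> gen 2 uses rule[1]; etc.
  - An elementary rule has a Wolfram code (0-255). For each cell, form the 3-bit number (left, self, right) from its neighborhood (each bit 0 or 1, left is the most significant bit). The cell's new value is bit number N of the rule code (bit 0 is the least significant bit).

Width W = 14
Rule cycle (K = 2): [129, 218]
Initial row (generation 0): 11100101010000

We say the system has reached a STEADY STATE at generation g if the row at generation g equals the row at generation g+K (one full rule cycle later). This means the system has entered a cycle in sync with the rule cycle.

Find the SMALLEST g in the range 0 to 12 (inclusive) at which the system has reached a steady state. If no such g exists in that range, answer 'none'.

Gen 0: 11100101010000
Gen 1 (rule 129): 01000000000111
Gen 2 (rule 218): 10100000001111
Gen 3 (rule 129): 00001111100110
Gen 4 (rule 218): 00011111111111
Gen 5 (rule 129): 11001111111110
Gen 6 (rule 218): 11111111111111
Gen 7 (rule 129): 01111111111110
Gen 8 (rule 218): 11111111111111
Gen 9 (rule 129): 01111111111110
Gen 10 (rule 218): 11111111111111
Gen 11 (rule 129): 01111111111110
Gen 12 (rule 218): 11111111111111
Gen 13 (rule 129): 01111111111110
Gen 14 (rule 218): 11111111111111

Answer: 6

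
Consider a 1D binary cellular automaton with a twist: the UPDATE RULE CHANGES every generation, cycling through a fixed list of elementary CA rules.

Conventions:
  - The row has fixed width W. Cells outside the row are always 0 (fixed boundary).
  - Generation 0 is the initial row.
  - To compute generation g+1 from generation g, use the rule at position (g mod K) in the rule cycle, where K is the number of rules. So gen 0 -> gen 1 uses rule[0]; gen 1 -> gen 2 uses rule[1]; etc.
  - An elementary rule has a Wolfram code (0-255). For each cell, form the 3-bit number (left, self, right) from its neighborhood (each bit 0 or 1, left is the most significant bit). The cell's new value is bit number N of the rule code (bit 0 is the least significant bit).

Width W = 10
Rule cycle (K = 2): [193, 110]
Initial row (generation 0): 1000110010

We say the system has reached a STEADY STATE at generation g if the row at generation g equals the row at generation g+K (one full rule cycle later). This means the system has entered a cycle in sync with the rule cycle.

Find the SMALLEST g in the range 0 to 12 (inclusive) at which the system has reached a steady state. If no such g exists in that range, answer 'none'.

Answer: 7

Derivation:
Gen 0: 1000110010
Gen 1 (rule 193): 0010010000
Gen 2 (rule 110): 0110110000
Gen 3 (rule 193): 0010010111
Gen 4 (rule 110): 0110111101
Gen 5 (rule 193): 0010011100
Gen 6 (rule 110): 0110110100
Gen 7 (rule 193): 0010010001
Gen 8 (rule 110): 0110110011
Gen 9 (rule 193): 0010010001
Gen 10 (rule 110): 0110110011
Gen 11 (rule 193): 0010010001
Gen 12 (rule 110): 0110110011
Gen 13 (rule 193): 0010010001
Gen 14 (rule 110): 0110110011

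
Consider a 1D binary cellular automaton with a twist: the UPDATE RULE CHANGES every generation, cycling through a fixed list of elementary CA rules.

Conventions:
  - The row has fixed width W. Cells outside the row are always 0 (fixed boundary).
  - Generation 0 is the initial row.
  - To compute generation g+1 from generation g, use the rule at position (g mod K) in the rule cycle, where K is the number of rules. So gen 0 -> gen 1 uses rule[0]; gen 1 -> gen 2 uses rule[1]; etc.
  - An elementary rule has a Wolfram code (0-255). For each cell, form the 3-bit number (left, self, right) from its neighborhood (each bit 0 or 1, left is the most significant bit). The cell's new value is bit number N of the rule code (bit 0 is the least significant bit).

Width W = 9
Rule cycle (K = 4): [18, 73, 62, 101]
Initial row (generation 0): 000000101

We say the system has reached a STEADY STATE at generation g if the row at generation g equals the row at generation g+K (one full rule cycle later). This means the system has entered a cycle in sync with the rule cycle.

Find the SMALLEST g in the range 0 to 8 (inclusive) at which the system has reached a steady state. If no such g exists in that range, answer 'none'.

Answer: 5

Derivation:
Gen 0: 000000101
Gen 1 (rule 18): 000001000
Gen 2 (rule 73): 111100011
Gen 3 (rule 62): 100010110
Gen 4 (rule 101): 101011010
Gen 5 (rule 18): 000000001
Gen 6 (rule 73): 111111100
Gen 7 (rule 62): 100000010
Gen 8 (rule 101): 101111010
Gen 9 (rule 18): 000000001
Gen 10 (rule 73): 111111100
Gen 11 (rule 62): 100000010
Gen 12 (rule 101): 101111010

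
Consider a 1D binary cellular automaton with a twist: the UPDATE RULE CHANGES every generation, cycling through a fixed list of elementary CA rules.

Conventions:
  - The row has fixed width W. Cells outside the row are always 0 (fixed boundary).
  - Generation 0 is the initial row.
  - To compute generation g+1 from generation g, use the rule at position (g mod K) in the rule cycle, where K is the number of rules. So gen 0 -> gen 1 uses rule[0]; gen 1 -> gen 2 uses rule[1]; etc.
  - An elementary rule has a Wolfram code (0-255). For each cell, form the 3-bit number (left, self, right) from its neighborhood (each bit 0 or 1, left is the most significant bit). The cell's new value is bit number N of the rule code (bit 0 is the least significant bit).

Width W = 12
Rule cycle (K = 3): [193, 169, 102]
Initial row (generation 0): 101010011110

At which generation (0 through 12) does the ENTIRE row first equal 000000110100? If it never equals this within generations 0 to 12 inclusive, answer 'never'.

Answer: 3

Derivation:
Gen 0: 101010011110
Gen 1 (rule 193): 000000001110
Gen 2 (rule 169): 111111101100
Gen 3 (rule 102): 000000110100
Gen 4 (rule 193): 111110010001
Gen 5 (rule 169): 111100000100
Gen 6 (rule 102): 000100001100
Gen 7 (rule 193): 110001100101
Gen 8 (rule 169): 100101000010
Gen 9 (rule 102): 101111000110
Gen 10 (rule 193): 000111010010
Gen 11 (rule 169): 110110100000
Gen 12 (rule 102): 011011100000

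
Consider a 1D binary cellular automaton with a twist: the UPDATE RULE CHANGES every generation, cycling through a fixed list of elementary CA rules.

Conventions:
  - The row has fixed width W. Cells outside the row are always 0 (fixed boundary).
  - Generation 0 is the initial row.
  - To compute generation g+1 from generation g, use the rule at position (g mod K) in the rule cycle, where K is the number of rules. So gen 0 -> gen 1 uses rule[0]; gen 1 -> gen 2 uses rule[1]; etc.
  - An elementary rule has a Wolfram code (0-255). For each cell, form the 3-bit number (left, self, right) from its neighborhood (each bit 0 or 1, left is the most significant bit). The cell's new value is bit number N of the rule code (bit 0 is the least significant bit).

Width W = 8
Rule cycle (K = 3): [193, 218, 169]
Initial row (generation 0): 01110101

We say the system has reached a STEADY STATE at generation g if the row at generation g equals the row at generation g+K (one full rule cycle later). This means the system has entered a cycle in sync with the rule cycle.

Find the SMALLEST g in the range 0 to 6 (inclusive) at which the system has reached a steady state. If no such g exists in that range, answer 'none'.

Gen 0: 01110101
Gen 1 (rule 193): 00110000
Gen 2 (rule 218): 01111000
Gen 3 (rule 169): 01110011
Gen 4 (rule 193): 00110001
Gen 5 (rule 218): 01111010
Gen 6 (rule 169): 01110100
Gen 7 (rule 193): 00110001
Gen 8 (rule 218): 01111010
Gen 9 (rule 169): 01110100

Answer: 4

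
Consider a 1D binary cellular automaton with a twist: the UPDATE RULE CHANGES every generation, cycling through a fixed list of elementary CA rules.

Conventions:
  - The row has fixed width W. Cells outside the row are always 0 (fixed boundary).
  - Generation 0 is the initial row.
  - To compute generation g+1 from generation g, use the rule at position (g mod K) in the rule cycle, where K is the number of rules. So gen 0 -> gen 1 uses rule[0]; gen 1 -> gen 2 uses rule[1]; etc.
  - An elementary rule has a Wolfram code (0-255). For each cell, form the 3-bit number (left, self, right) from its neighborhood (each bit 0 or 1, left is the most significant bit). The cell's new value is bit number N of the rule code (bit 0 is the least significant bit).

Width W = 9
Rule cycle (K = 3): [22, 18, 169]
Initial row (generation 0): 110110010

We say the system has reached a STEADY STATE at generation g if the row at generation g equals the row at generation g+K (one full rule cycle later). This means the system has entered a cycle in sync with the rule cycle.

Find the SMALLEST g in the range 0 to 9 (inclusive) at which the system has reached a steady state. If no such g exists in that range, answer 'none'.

Gen 0: 110110010
Gen 1 (rule 22): 000001111
Gen 2 (rule 18): 000010000
Gen 3 (rule 169): 111000111
Gen 4 (rule 22): 000101000
Gen 5 (rule 18): 001000100
Gen 6 (rule 169): 100010001
Gen 7 (rule 22): 110111011
Gen 8 (rule 18): 000000000
Gen 9 (rule 169): 111111111
Gen 10 (rule 22): 000000000
Gen 11 (rule 18): 000000000
Gen 12 (rule 169): 111111111

Answer: 8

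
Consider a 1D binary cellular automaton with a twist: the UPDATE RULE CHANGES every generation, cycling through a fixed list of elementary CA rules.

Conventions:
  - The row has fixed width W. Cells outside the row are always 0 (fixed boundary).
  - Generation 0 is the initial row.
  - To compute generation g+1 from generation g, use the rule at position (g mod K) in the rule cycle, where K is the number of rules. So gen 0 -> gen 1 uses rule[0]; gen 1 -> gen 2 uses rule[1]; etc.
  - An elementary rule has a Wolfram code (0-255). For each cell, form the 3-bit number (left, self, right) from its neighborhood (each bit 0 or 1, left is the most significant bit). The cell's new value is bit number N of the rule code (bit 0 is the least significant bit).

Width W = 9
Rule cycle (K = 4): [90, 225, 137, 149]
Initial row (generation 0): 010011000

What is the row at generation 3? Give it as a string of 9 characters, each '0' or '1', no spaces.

Answer: 000111000

Derivation:
Gen 0: 010011000
Gen 1 (rule 90): 101111100
Gen 2 (rule 225): 010111101
Gen 3 (rule 137): 000111000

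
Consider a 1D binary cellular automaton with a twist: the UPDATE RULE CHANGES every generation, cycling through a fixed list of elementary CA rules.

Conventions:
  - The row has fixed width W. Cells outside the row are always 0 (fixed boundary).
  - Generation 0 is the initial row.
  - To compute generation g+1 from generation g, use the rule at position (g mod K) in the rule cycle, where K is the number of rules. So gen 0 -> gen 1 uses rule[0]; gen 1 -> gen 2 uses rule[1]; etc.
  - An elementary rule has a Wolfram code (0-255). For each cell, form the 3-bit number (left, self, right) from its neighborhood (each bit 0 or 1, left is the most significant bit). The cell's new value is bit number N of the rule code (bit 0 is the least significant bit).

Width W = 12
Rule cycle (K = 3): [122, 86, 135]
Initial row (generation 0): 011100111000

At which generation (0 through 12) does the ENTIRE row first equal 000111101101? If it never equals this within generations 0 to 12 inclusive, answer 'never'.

Gen 0: 011100111000
Gen 1 (rule 122): 110111101100
Gen 2 (rule 86): 010000100110
Gen 3 (rule 135): 110111101000
Gen 4 (rule 122): 111100110100
Gen 5 (rule 86): 000111010110
Gen 6 (rule 135): 111010010000
Gen 7 (rule 122): 101101101000
Gen 8 (rule 86): 100100101100
Gen 9 (rule 135): 101101100001
Gen 10 (rule 122): 011111110010
Gen 11 (rule 86): 100000011111
Gen 12 (rule 135): 101111101110

Answer: never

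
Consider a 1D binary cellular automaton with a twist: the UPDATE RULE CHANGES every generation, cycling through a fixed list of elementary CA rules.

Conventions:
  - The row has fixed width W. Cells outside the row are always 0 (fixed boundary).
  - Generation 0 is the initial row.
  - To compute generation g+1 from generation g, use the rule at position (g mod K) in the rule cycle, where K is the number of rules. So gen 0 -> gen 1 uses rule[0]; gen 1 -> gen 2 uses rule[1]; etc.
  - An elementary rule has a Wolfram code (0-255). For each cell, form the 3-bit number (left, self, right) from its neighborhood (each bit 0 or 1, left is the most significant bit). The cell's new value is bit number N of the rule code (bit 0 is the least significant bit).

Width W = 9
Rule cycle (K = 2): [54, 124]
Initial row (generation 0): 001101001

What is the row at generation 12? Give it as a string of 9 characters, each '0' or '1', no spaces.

Gen 0: 001101001
Gen 1 (rule 54): 010011111
Gen 2 (rule 124): 011010001
Gen 3 (rule 54): 100111011
Gen 4 (rule 124): 110101111
Gen 5 (rule 54): 001110000
Gen 6 (rule 124): 001011000
Gen 7 (rule 54): 011100100
Gen 8 (rule 124): 010110110
Gen 9 (rule 54): 111001001
Gen 10 (rule 124): 101101101
Gen 11 (rule 54): 110010011
Gen 12 (rule 124): 111011011

Answer: 111011011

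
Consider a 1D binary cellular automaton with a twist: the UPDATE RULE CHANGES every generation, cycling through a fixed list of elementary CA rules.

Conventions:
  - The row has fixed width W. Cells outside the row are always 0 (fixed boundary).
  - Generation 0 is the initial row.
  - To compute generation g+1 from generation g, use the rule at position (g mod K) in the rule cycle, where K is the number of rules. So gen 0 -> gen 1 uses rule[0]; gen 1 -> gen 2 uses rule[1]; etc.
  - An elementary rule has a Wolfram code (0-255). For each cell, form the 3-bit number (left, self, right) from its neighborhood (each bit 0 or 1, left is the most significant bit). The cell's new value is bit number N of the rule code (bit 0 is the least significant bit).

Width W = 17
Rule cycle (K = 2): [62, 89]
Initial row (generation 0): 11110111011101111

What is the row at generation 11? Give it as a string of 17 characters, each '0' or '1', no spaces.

Answer: 10011001100000000

Derivation:
Gen 0: 11110111011101111
Gen 1 (rule 62): 10001100110011000
Gen 2 (rule 89): 01101110111011111
Gen 3 (rule 62): 11011001100110000
Gen 4 (rule 89): 11011101110111111
Gen 5 (rule 62): 10110011001100000
Gen 6 (rule 89): 00111011101111111
Gen 7 (rule 62): 01100110011000000
Gen 8 (rule 89): 01110111011111111
Gen 9 (rule 62): 11001100110000000
Gen 10 (rule 89): 11101110111111111
Gen 11 (rule 62): 10011001100000000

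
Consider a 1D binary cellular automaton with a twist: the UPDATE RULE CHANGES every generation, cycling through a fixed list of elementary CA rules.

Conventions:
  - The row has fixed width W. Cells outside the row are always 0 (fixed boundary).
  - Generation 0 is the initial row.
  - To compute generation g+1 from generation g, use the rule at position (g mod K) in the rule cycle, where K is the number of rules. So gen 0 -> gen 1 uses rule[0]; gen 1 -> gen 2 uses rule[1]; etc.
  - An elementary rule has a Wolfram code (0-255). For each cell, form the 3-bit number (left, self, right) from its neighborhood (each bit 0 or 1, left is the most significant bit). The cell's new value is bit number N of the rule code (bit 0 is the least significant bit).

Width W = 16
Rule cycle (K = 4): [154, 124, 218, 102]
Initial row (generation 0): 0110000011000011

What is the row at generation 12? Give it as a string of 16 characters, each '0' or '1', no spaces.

Gen 0: 0110000011000011
Gen 1 (rule 154): 1101000110100110
Gen 2 (rule 124): 1111100111110111
Gen 3 (rule 218): 1111111111110111
Gen 4 (rule 102): 0000000000011001
Gen 5 (rule 154): 0000000000110110
Gen 6 (rule 124): 0000000000111111
Gen 7 (rule 218): 0000000001111111
Gen 8 (rule 102): 0000000010000001
Gen 9 (rule 154): 0000000101000010
Gen 10 (rule 124): 0000000111100011
Gen 11 (rule 218): 0000001111110111
Gen 12 (rule 102): 0000010000011001

Answer: 0000010000011001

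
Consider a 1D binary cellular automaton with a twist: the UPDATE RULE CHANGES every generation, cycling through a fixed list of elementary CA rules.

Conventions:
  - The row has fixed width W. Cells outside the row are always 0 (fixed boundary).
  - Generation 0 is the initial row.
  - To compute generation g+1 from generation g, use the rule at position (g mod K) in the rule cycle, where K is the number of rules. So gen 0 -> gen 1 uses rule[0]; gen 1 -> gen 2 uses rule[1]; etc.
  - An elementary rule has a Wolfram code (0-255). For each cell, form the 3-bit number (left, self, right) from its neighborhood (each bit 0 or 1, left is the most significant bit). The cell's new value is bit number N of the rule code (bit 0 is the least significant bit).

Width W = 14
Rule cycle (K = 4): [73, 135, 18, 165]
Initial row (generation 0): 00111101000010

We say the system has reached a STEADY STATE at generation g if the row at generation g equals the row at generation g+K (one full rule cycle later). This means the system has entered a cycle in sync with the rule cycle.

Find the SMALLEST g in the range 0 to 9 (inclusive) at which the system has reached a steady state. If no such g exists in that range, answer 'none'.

Answer: 7

Derivation:
Gen 0: 00111101000010
Gen 1 (rule 73): 10100100011000
Gen 2 (rule 135): 10101101100011
Gen 3 (rule 18): 00000000010100
Gen 4 (rule 165): 11111111011101
Gen 5 (rule 73): 10000001010100
Gen 6 (rule 135): 10111111010101
Gen 7 (rule 18): 00000000000000
Gen 8 (rule 165): 11111111111111
Gen 9 (rule 73): 10000000000001
Gen 10 (rule 135): 10111111111111
Gen 11 (rule 18): 00000000000000
Gen 12 (rule 165): 11111111111111
Gen 13 (rule 73): 10000000000001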